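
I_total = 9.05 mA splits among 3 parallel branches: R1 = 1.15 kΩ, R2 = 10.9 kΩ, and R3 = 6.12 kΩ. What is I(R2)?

Total conductance ΣG = 1/1.15 + 1/10.9 + 1/6.12 = 1.125 (units of 1/kΩ).
By the current-divider rule, I = I_total · G_k/ΣG = 9.05 × 0.08157 = 0.7382 mA.

I ≈ 0.738 mA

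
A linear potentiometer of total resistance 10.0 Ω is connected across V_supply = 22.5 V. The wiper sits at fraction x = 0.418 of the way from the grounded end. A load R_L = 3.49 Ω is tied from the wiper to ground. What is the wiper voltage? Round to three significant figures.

Split the track: R_lower = x·R_p = 4.180 Ω, R_upper = (1−x)·R_p = 5.820 Ω.
(x·R_p) ‖ R_L = 1.902 Ω.
Then V_out = V_supply · 1.902/(5.820 + 1.902) = 5.542 V.

V_out ≈ 5.54 V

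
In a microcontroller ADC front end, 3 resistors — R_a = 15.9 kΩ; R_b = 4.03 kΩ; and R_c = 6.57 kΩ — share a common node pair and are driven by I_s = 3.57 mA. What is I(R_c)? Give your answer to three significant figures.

ΣG = 1/15.9 + 1/4.03 + 1/6.57 = 0.4632.
By the current-divider rule, I = I_s · G_k/ΣG = 3.57 × 0.3286 = 1.173 mA.

I ≈ 1.17 mA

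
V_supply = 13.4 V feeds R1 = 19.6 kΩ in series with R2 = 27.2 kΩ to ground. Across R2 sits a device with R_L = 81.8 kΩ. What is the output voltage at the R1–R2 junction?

The load sits in parallel with R2, giving an effective lower resistance R2' = R2·R_L/(R2+R_L) = 20.41 kΩ.
Then V_out = V_supply · R2'/(R1 + R2') = 13.4 × 20.41/40.01 = 6.836 V.

V_out ≈ 6.84 V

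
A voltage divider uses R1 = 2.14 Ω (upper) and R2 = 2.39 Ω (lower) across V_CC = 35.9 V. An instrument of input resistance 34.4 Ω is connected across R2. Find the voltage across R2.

The load sits in parallel with R2, giving an effective lower resistance R2' = R2·R_L/(R2+R_L) = 2.235 Ω.
Then V_out = V_CC · R2'/(R1 + R2') = 35.9 × 2.235/4.375 = 18.34 V.
(Unloaded it would be 18.9 V; the load pulls it down.)

V_out ≈ 18.3 V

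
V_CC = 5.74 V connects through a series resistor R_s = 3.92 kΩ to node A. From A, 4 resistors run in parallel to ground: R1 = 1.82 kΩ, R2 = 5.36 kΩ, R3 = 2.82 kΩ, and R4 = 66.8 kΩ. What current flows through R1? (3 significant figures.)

Equivalent of the parallel group: R_p = 0.9045 kΩ.
V_A by voltage divider: V_A = 5.74 × 0.9045/(3.92 + 0.9045) = 1.076 V.
I(R1) = V_A / R1 = 1.076/1.82 = 0.5913 mA.

I ≈ 0.591 mA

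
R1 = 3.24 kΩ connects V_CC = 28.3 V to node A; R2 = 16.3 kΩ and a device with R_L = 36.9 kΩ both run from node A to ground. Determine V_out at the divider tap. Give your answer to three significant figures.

V_out ≈ 22.0 V

R2 ‖ R_L = (16.3 × 36.9)/(16.3 + 36.9) = 11.31 kΩ.
Now apply the divider: V_out = 28.3 × 0.7773 = 22.00 V.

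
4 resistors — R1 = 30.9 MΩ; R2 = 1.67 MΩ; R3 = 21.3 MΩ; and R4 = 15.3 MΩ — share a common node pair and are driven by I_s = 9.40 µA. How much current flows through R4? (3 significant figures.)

Total conductance ΣG = 1/30.9 + 1/1.67 + 1/21.3 + 1/15.3 = 0.7435 (units of 1/MΩ).
Current divider: I(R4) = I_s · G_k/ΣG = 9.40 × (0.06536/0.7435) = 9.40 × 0.08791 = 0.8264 µA.

I ≈ 0.826 µA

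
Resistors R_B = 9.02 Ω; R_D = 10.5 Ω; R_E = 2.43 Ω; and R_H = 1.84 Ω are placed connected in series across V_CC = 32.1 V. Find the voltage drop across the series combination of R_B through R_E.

V ≈ 29.6 V

Series total: ΣR = 9.02 + 10.5 + 2.43 + 1.84 = 23.79 Ω.
R_{R_B..R_E} = 9.02 + 10.5 + 2.43 = 21.95 Ω.
By the voltage-divider rule, V = 32.1 × 21.95/23.79 = 29.62 V.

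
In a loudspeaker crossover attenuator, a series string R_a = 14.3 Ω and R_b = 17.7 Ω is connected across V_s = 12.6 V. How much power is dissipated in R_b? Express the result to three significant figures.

P ≈ 2.74 W

ΣR = 32.00 Ω → I = 12.6/32.00 = 0.3937 A.
P(R_b) = I²·R_b = (0.3937)² × 17.7 = 2.744 W.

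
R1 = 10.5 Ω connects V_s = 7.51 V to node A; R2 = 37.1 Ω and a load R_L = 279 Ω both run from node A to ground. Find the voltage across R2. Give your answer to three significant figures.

R2 ‖ R_L = (37.1 × 279)/(37.1 + 279) = 32.75 Ω.
Now apply the divider: V_out = 7.51 × 0.7572 = 5.687 V.
(Unloaded it would be 5.85 V; the load pulls it down.)

V_out ≈ 5.69 V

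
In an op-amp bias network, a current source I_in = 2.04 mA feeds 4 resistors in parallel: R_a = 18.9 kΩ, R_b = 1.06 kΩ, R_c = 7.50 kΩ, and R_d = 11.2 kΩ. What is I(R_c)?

ΣG = 1/18.9 + 1/1.06 + 1/7.50 + 1/11.2 = 1.219.
By the current-divider rule, I = I_in · G_k/ΣG = 2.04 × 0.1094 = 0.2231 mA.

I ≈ 0.223 mA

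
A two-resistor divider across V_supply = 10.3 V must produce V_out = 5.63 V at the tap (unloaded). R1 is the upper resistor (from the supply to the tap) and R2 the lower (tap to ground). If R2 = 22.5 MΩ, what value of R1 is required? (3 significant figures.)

R1 ≈ 18.7 MΩ

V_out/V_supply = R2/(R1+R2) = 0.5466.
R1 = R2·(1/k − 1) = 22.5 × 0.8295 = 18.66 MΩ.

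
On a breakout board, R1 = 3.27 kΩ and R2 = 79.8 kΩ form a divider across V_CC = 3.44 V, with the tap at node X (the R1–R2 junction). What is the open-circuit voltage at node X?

With X open, the divider is unloaded: V_th = 3.44 × 79.8/83.07 = 3.305 V.

V_th ≈ 3.30 V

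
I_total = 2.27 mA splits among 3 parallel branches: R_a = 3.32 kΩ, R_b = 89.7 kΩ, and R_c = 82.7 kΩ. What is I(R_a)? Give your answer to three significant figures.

I ≈ 2.11 mA

Total conductance ΣG = 1/3.32 + 1/89.7 + 1/82.7 = 0.3244 (units of 1/kΩ).
R_a takes the fraction G_k/ΣG = 0.3012/0.3244 = 0.9284, so I = 2.27 × 0.9284 = 2.107 mA.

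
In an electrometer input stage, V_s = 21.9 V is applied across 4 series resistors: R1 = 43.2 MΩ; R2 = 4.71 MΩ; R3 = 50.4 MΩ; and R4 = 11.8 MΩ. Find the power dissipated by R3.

ΣR = 110.1 MΩ → I = 21.9/110.1 = 0.1989 µA.
P = I²R = 0.03956 × 50.4 = 1.994 µW.

P ≈ 1.99 µW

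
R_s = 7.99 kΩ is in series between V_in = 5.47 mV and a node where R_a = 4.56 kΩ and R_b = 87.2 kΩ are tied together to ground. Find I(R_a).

Combine the parallel branches: R_p = (1/4.56 + 1/87.2)⁻¹ = 4.333 kΩ.
V_A by voltage divider: V_A = 5.47 × 4.333/(7.99 + 4.333) = 1.923 mV.
I(R_a) = V_A / R_a = 1.923/4.56 = 0.4218 µA.

I ≈ 0.422 µA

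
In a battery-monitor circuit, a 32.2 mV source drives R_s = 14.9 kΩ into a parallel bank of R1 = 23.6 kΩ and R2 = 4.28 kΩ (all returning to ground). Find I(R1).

Combine the parallel branches: R_p = (1/23.6 + 1/4.28)⁻¹ = 3.623 kΩ.
Node voltage V_A = V_DC · R_p/(R_s + R_p) = 32.2 × 0.1956 = 6.298 mV.
I(R1) = V_A / R1 = 6.298/23.6 = 0.2669 µA.

I ≈ 0.267 µA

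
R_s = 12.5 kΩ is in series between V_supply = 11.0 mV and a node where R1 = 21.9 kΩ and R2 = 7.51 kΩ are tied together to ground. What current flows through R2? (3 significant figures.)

Parallel bank: R_p = 1/(1/21.9 + 1/7.51) = 5.592 kΩ.
V_A by voltage divider: V_A = 11.0 × 5.592/(12.5 + 5.592) = 3.400 mV.
Branch current I = V_A/R2 = 3.400/7.51 = 0.4527 µA.
(Check via current divider: I_total = 0.6080 µA; share G_k/ΣG = 0.7446 → same result.)

I ≈ 0.453 µA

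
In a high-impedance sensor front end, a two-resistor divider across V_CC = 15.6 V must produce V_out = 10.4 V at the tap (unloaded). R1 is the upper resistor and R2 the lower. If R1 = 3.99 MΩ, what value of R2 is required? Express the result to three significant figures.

Required fraction k = V_out/V_CC = 0.6667.
So R2 = R1 · V_out/(V_CC − V_out) = 3.99 × 10.4/(15.6 − 10.4) = 3.99 × 2.000 = 7.980 MΩ.

R2 ≈ 7.98 MΩ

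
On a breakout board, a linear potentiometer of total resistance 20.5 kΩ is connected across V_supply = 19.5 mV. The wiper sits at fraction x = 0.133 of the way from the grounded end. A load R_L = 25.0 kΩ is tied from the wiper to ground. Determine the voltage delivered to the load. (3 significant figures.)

V_out ≈ 2.37 mV

The pot divides into 17.77 kΩ above the wiper and 2.727 kΩ below.
R_L loads the lower segment: effective lower R = 2.458 kΩ.
Loaded-divider output: V_out = 19.5 × 0.1215 = 2.369 mV.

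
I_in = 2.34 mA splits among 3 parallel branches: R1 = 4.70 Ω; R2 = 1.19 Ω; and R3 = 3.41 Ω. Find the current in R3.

Conductances: ΣG = 1/4.70 + 1/1.19 + 1/3.41 = 1.346 (1/Ω).
R3 takes the fraction G_k/ΣG = 0.2933/1.346 = 0.2178, so I = 2.34 × 0.2178 = 0.5097 mA.

I ≈ 0.510 mA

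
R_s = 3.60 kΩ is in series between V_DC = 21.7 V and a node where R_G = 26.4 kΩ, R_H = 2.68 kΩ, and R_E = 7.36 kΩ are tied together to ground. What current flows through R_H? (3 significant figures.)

Parallel bank: R_p = 1/(1/26.4 + 1/2.68 + 1/7.36) = 1.829 kΩ.
V_A = 21.7 × 1.829/5.429 = 7.309 V.
I(R_H) = V_A / R_H = 7.309/2.68 = 2.727 mA.
(Check via current divider: I_total = 3.997 mA; share G_k/ΣG = 0.6823 → same result.)

I ≈ 2.73 mA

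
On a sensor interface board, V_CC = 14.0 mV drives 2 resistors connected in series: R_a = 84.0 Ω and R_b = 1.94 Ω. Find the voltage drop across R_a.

Series total: ΣR = 84.0 + 1.94 = 85.94 Ω.
V = V_CC · R/ΣR = 14.0 × 0.9774 = 13.68 mV.

V ≈ 13.7 mV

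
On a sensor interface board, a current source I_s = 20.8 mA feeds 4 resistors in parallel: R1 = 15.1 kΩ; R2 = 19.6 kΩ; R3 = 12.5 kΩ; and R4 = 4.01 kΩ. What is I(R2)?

I ≈ 2.38 mA

Total conductance ΣG = 1/15.1 + 1/19.6 + 1/12.5 + 1/4.01 = 0.4466 (units of 1/kΩ).
By the current-divider rule, I = I_s · G_k/ΣG = 20.8 × 0.1142 = 2.376 mA.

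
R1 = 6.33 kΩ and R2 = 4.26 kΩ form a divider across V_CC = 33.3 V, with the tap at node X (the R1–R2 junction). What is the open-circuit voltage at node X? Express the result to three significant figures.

Open-circuit (no load on X): V_th = V_CC · R2/(R1 + R2) = 33.3 × 4.26/(6.330 + 4.26) = 13.40 V.

V_th ≈ 13.4 V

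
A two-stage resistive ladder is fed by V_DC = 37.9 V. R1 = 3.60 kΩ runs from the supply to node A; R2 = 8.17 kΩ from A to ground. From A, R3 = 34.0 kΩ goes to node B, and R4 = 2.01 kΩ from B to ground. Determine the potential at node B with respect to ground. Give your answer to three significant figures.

Node A sees R2 in parallel with the series input of stage 2, R3 + R4 = 36.01 kΩ.
R2 ‖ (R3+R4) = 6.659 kΩ.
First divider: V_A = V_DC · 6.659/(3.60 + 6.659) = 24.60 V.
Stage 2 is unloaded, so V_B = V_A · R4/(R3+R4) = 24.60 × 2.01/36.01 = 1.373 V.

V_B ≈ 1.37 V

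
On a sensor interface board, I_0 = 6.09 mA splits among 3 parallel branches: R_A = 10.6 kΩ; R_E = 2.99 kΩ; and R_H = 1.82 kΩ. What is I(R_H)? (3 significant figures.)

I ≈ 3.42 mA

Total conductance ΣG = 1/10.6 + 1/2.99 + 1/1.82 = 0.9782 (units of 1/kΩ).
R_H takes the fraction G_k/ΣG = 0.5495/0.9782 = 0.5617, so I = 6.09 × 0.5617 = 3.421 mA.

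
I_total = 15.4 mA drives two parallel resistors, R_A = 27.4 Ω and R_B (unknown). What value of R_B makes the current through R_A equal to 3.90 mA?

Two-branch current divider: I_A = I_total · R_B/(R_A + R_B).
3.90/15.4 = R_B/(R_A + R_B) → R_B = R_A · (0.2532)/(1 − 0.2532) = 27.4 × 0.3391 = 9.292 Ω.

R_B ≈ 9.29 Ω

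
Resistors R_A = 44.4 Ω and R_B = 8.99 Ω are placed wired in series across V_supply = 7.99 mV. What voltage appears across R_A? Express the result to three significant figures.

Series total: ΣR = 44.4 + 8.99 = 53.39 Ω.
Voltage divider: V = V_supply · (44.40 / 53.39) = 7.99 × 0.8316 = 6.645 mV.

V ≈ 6.64 mV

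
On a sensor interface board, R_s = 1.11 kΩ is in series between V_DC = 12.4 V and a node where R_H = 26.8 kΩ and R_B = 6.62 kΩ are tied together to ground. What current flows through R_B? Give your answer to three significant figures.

I ≈ 1.55 mA

Combine the parallel branches: R_p = (1/26.8 + 1/6.62)⁻¹ = 5.309 kΩ.
Node voltage V_A = V_DC · R_p/(R_s + R_p) = 12.4 × 0.8271 = 10.26 V.
Branch current I = V_A/R_B = 10.26/6.62 = 1.549 mA.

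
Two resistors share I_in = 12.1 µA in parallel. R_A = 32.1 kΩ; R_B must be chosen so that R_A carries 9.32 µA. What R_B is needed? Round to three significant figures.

In a two-way split, I_A/I_in = R_B/(R_A + R_B).
With f = 0.7702, R_B = R_A · f/(1−f) = 32.1 × 3.353 = 107.6 kΩ.

R_B ≈ 108 kΩ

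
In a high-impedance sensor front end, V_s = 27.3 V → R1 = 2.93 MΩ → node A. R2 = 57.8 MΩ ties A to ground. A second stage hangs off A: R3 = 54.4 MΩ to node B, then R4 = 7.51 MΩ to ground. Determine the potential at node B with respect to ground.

V_B ≈ 3.02 V

Looking into the second stage from A: R3 + R4 = 61.91 MΩ appears in parallel with R2.
R2 ‖ (R3+R4) = 29.89 MΩ.
First divider: V_A = V_s · 29.89/(2.93 + 29.89) = 24.86 V.
Stage 2 is unloaded, so V_B = V_A · R4/(R3+R4) = 24.86 × 7.51/61.91 = 3.016 V.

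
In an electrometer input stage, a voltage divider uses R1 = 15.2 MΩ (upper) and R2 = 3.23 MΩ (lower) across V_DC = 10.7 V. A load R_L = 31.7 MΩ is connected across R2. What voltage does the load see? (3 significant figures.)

V_out ≈ 1.73 V

The load sits in parallel with R2, giving an effective lower resistance R2' = R2·R_L/(R2+R_L) = 2.931 MΩ.
Voltage divider with the loaded lower leg: V_out = 10.7 × 2.931/(15.2 + 2.931) = 10.7 × 0.1617 = 1.730 V.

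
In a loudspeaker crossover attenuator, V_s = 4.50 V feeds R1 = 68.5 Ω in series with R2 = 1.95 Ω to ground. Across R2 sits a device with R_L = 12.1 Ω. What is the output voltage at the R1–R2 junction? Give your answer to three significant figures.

R2 ‖ R_L = (1.95 × 12.1)/(1.95 + 12.1) = 1.679 Ω.
Then V_out = V_s · R2'/(R1 + R2') = 4.50 × 1.679/70.18 = 0.1077 V.

V_out ≈ 0.108 V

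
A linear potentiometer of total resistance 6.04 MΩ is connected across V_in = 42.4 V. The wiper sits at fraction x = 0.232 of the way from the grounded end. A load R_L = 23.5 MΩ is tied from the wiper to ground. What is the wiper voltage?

Lower segment x·R_p = 1.401 MΩ; upper segment (1−x)·R_p = 4.639 MΩ.
Lower segment in parallel with the load: 1.401 ‖ 23.5 = 1.322 MΩ.
V_out = 42.4 × 1.322/(4.639 + 1.322) = 9.406 V.

V_out ≈ 9.41 V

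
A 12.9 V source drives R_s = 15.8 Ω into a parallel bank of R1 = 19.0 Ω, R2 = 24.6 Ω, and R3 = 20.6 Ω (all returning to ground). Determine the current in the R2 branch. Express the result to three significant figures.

I ≈ 0.162 A

Parallel bank: R_p = 1/(1/19.0 + 1/24.6 + 1/20.6) = 7.051 Ω.
V_A = 12.9 × 7.051/22.85 = 3.980 V.
I(R2) = V_A / R2 = 3.980/24.6 = 0.1618 A.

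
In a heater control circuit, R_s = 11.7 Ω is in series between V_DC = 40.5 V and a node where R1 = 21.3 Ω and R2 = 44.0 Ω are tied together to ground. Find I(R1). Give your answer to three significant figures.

Parallel bank: R_p = 1/(1/21.3 + 1/44.0) = 14.35 Ω.
V_A = 40.5 × 14.35/26.05 = 22.31 V.
Branch current I = V_A/R1 = 22.31/21.3 = 1.047 A.

I ≈ 1.05 A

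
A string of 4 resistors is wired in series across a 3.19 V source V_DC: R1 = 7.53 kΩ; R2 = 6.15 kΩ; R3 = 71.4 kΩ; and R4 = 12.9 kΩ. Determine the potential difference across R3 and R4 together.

V ≈ 2.74 V

Series total: ΣR = 7.53 + 6.15 + 71.4 + 12.9 = 97.98 kΩ.
R_{R3..R4} = 71.4 + 12.9 = 84.30 kΩ.
By the voltage-divider rule, V = 3.19 × 84.30/97.98 = 2.745 V.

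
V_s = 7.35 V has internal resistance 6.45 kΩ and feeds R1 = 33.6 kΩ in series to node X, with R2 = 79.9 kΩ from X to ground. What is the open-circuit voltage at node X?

V_th ≈ 4.90 V

R1' = 6.45 + 33.6 = 40.05 kΩ (source resistance + R1).
With X open, the divider is unloaded: V_th = 7.35 × 79.9/120.0 = 4.896 V.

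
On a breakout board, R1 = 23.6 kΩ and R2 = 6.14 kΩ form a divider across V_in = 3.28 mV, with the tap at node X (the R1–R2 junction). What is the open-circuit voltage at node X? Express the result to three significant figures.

V_th ≈ 0.677 mV

Open-circuit (no load on X): V_th = V_in · R2/(R1 + R2) = 3.28 × 6.14/(23.60 + 6.14) = 0.6772 mV.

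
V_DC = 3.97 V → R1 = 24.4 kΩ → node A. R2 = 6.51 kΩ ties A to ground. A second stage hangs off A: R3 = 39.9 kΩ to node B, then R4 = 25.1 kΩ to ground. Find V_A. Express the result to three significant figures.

V_A ≈ 0.775 V

The second stage (R3 + R4 = 65.00 kΩ) loads node A in parallel with R2.
Effective lower resistance at A: R2 ‖ 65.00 = 5.917 kΩ.
First divider: V_A = V_DC · 5.917/(24.4 + 5.917) = 0.7749 V.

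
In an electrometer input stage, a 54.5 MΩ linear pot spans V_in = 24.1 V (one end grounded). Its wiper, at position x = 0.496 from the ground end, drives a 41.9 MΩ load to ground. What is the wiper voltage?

The pot divides into 27.47 MΩ above the wiper and 27.03 MΩ below.
(x·R_p) ‖ R_L = 16.43 MΩ.
Loaded-divider output: V_out = 24.1 × 0.3743 = 9.021 V.

V_out ≈ 9.02 V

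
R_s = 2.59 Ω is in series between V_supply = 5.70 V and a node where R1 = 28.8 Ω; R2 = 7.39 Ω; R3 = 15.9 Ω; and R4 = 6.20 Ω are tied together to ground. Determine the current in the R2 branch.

Equivalent of the parallel group: R_p = 2.537 Ω.
V_A by voltage divider: V_A = 5.70 × 2.537/(2.59 + 2.537) = 2.820 V.
Branch current I = V_A/R2 = 2.820/7.39 = 0.3816 A.

I ≈ 0.382 A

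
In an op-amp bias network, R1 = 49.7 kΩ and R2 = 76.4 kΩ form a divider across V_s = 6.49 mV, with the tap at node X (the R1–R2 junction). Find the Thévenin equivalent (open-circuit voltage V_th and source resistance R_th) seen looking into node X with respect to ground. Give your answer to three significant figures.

With X open, the divider is unloaded: V_th = 6.49 × 76.4/126.1 = 3.932 mV.
Zeroing V_s shorts the top of R1 to ground, so R_th = R1 ‖ R2 = 30.11 kΩ.

V_th ≈ 3.93 mV, R_th ≈ 30.1 kΩ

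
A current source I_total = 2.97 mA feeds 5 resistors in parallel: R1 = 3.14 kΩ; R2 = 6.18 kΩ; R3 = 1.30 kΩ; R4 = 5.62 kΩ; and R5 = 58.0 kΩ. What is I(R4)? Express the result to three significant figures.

ΣG = 1/3.14 + 1/6.18 + 1/1.30 + 1/5.62 + 1/58.0 = 1.445.
R4 takes the fraction G_k/ΣG = 0.1779/1.445 = 0.1232, so I = 2.97 × 0.1232 = 0.3658 mA.

I ≈ 0.366 mA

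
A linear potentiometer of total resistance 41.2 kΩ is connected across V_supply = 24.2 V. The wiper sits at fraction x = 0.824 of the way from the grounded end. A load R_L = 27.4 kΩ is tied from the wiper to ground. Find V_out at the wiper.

Split the track: R_lower = x·R_p = 33.95 kΩ, R_upper = (1−x)·R_p = 7.251 kΩ.
(x·R_p) ‖ R_L = 15.16 kΩ.
V_out = 24.2 × 15.16/(7.251 + 15.16) = 16.37 V.

V_out ≈ 16.4 V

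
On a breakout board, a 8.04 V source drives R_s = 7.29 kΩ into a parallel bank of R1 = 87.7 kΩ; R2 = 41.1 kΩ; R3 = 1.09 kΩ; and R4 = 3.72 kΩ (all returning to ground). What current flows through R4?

I ≈ 0.218 mA

Equivalent of the parallel group: R_p = 0.8183 kΩ.
V_A by voltage divider: V_A = 8.04 × 0.8183/(7.29 + 0.8183) = 0.8114 V.
I(R4) = V_A / R4 = 0.8114/3.72 = 0.2181 mA.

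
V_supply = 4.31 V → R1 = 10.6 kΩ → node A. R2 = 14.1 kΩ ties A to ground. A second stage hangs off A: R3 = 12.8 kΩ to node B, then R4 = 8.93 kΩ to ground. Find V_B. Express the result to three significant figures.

Looking into the second stage from A: R3 + R4 = 21.73 kΩ appears in parallel with R2.
R2 ‖ (R3+R4) = 8.551 kΩ.
First divider: V_A = V_supply · 8.551/(10.6 + 8.551) = 1.924 V.
Then the unloaded second divider: V_B = V_A × R4/(R3+R4) = 1.924 × 0.4110 = 0.7909 V.

V_B ≈ 0.791 V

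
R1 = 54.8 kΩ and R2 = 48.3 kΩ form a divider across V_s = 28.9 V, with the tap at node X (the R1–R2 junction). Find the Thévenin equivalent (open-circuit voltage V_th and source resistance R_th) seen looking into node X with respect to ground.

With X open, the divider is unloaded: V_th = 28.9 × 48.3/103.1 = 13.54 V.
Zeroing V_s shorts the top of R1 to ground, so R_th = R1 ‖ R2 = 25.67 kΩ.

V_th ≈ 13.5 V, R_th ≈ 25.7 kΩ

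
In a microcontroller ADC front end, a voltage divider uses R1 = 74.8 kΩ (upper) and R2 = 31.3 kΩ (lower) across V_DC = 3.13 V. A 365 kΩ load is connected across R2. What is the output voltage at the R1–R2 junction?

V_out ≈ 0.871 V

R2 ‖ R_L = (31.3 × 365)/(31.3 + 365) = 28.83 kΩ.
Now apply the divider: V_out = 3.13 × 0.2782 = 0.8707 V.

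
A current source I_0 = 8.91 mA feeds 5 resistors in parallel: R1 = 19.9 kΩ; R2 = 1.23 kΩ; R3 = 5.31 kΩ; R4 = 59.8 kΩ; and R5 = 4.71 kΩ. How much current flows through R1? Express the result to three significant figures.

Total conductance ΣG = 1/19.9 + 1/1.23 + 1/5.31 + 1/59.8 + 1/4.71 = 1.281 (units of 1/kΩ).
By the current-divider rule, I = I_0 · G_k/ΣG = 8.91 × 0.03924 = 0.3496 mA.

I ≈ 0.350 mA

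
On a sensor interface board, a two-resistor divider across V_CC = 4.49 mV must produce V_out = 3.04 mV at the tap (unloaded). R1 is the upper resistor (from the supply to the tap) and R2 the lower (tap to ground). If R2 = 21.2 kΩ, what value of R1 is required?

R1 ≈ 10.1 kΩ

Required fraction k = V_out/V_CC = 0.6771.
R1 = R2·(1/k − 1) = 21.2 × 0.4770 = 10.11 kΩ.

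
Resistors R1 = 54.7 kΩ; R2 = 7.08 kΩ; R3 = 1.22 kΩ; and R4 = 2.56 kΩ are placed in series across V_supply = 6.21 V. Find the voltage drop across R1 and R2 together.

ΣR = 54.7 + 7.08 + 1.22 + 2.56 = 65.56 kΩ.
R_{R1..R2} = 54.7 + 7.08 = 61.78 kΩ.
V = V_supply · R/ΣR = 6.21 × 0.9423 = 5.852 V.

V ≈ 5.85 V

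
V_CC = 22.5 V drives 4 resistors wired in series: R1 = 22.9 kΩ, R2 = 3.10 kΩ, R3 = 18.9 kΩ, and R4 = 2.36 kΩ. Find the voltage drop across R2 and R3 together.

ΣR = 22.9 + 3.10 + 18.9 + 2.36 = 47.26 kΩ.
R_{R2..R3} = 3.10 + 18.9 = 22.00 kΩ.
By the voltage-divider rule, V = 22.5 × 22.00/47.26 = 10.47 V.

V ≈ 10.5 V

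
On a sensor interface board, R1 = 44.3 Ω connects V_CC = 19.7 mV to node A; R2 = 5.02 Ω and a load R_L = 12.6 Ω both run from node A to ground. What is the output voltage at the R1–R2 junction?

V_out ≈ 1.48 mV

First combine the lower leg with the load: R2 ‖ R_L = 3.590 Ω.
Now apply the divider: V_out = 19.7 × 0.07496 = 1.477 mV.
(Unloaded it would be 2.01 mV; the load pulls it down.)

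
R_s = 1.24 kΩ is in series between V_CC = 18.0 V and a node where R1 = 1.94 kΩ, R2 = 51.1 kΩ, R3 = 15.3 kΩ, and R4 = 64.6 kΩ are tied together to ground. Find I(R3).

Equivalent of the parallel group: R_p = 1.624 kΩ.
V_A by voltage divider: V_A = 18.0 × 1.624/(1.24 + 1.624) = 10.21 V.
I(R3) = V_A / R3 = 10.21/15.3 = 0.6671 mA.

I ≈ 0.667 mA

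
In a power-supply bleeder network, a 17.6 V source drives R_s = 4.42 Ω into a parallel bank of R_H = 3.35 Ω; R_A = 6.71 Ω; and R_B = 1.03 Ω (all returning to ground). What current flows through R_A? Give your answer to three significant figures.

Combine the parallel branches: R_p = (1/3.35 + 1/6.71 + 1/1.03)⁻¹ = 0.7050 Ω.
Node voltage V_A = V_in · R_p/(R_s + R_p) = 17.6 × 0.1376 = 2.421 V.
I(R_A) = V_A / R_A = 2.421/6.71 = 0.3608 A.

I ≈ 0.361 A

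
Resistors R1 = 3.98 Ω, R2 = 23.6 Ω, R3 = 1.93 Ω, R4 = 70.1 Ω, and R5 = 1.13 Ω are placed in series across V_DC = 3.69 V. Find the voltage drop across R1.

ΣR = 3.98 + 23.6 + 1.93 + 70.1 + 1.13 = 100.7 Ω.
V = V_DC · R/ΣR = 3.69 × 0.03951 = 0.1458 V.

V ≈ 0.146 V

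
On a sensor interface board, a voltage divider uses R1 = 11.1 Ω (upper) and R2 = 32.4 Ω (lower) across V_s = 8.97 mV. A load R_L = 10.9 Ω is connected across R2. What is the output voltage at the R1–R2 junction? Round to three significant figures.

V_out ≈ 3.80 mV

The load sits in parallel with R2, giving an effective lower resistance R2' = R2·R_L/(R2+R_L) = 8.156 Ω.
Now apply the divider: V_out = 8.97 × 0.4236 = 3.799 mV.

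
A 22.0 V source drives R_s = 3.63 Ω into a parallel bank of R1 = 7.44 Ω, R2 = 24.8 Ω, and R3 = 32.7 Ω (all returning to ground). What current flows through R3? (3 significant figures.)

I ≈ 0.385 A

Combine the parallel branches: R_p = (1/7.44 + 1/24.8 + 1/32.7)⁻¹ = 4.871 Ω.
V_A by voltage divider: V_A = 22.0 × 4.871/(3.63 + 4.871) = 12.61 V.
I(R3) = V_A / R3 = 12.61/32.7 = 0.3855 A.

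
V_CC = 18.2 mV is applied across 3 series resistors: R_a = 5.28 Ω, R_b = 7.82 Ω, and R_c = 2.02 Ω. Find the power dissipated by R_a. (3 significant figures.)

P ≈ 7.65 µW

The common current is I = 18.2/15.12 = 1.204 mA.
P(R_a) = I²·R_a = (1.204)² × 5.28 = 7.650 µW.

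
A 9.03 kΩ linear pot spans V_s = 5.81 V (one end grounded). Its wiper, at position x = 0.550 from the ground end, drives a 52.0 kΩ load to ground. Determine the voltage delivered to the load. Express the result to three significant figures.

The pot divides into 4.063 kΩ above the wiper and 4.966 kΩ below.
(x·R_p) ‖ R_L = 4.534 kΩ.
V_out = 5.81 × 4.534/(4.063 + 4.534) = 3.064 V.
(Unloaded: V_out = x·V_s = 3.20 V.)

V_out ≈ 3.06 V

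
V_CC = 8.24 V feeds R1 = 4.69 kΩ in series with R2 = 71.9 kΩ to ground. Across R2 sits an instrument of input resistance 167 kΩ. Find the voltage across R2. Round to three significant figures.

First combine the lower leg with the load: R2 ‖ R_L = 50.26 kΩ.
Voltage divider with the loaded lower leg: V_out = 8.24 × 50.26/(4.69 + 50.26) = 8.24 × 0.9147 = 7.537 V.

V_out ≈ 7.54 V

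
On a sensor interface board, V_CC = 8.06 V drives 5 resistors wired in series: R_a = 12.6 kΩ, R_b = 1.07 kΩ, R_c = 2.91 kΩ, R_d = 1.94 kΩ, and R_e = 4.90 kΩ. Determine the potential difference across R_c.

V ≈ 1.00 V

Series total: ΣR = 12.6 + 1.07 + 2.91 + 1.94 + 4.90 = 23.42 kΩ.
Voltage divider: V = V_CC · (2.910 / 23.42) = 8.06 × 0.1243 = 1.001 V.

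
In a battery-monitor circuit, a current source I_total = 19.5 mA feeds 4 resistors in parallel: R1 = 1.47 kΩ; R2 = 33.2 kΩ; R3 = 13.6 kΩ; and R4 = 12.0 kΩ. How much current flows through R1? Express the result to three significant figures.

I ≈ 15.3 mA

Total conductance ΣG = 1/1.47 + 1/33.2 + 1/13.6 + 1/12.0 = 0.8673 (units of 1/kΩ).
Current divider: I(R1) = I_total · G_k/ΣG = 19.5 × (0.6803/0.8673) = 19.5 × 0.7844 = 15.30 mA.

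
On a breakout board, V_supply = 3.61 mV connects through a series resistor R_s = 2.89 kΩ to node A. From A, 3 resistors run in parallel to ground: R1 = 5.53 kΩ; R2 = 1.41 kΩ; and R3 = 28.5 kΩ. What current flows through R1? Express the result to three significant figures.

Parallel bank: R_p = 1/(1/5.53 + 1/1.41 + 1/28.5) = 1.081 kΩ.
V_A = 3.61 × 1.081/3.971 = 0.9827 mV.
Branch current I = V_A/R1 = 0.9827/5.53 = 0.1777 µA.

I ≈ 0.178 µA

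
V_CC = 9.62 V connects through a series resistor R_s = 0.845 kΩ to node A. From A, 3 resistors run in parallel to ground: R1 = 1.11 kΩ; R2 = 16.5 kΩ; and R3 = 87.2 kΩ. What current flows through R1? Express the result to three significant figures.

Combine the parallel branches: R_p = (1/1.11 + 1/16.5 + 1/87.2)⁻¹ = 1.028 kΩ.
V_A = 9.62 × 1.028/1.873 = 5.279 V.
Branch current I = V_A/R1 = 5.279/1.11 = 4.756 mA.
(Equivalently: I_total = 5.137 mA, then current-divider fraction G_k/ΣG = 0.9259.)

I ≈ 4.76 mA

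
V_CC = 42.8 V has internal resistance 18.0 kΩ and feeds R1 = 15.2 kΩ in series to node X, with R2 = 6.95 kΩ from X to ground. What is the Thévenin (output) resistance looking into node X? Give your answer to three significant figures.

R1' = 18.0 + 15.2 = 33.20 kΩ (source resistance + R1).
Looking into X with the source shorted: R_th = R1'·R2/(R1'+R2) = 33.20 × 6.95/40.15 = 5.747 kΩ.

R_th ≈ 5.75 kΩ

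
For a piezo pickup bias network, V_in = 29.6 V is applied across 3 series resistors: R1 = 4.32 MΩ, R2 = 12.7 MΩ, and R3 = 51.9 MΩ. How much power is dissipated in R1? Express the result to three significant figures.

P ≈ 0.797 µW

The common current is I = 29.6/68.92 = 0.4295 µA.
V(R1) = I·R = 1.855 V; P = V·I = 1.855 × 0.4295 = 0.7969 µW.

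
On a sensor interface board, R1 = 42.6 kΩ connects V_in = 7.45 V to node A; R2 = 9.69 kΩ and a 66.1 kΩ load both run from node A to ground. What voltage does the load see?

The load sits in parallel with R2, giving an effective lower resistance R2' = R2·R_L/(R2+R_L) = 8.451 kΩ.
Voltage divider with the loaded lower leg: V_out = 7.45 × 8.451/(42.6 + 8.451) = 7.45 × 0.1655 = 1.233 V.
(Unloaded it would be 1.38 V; the load pulls it down.)

V_out ≈ 1.23 V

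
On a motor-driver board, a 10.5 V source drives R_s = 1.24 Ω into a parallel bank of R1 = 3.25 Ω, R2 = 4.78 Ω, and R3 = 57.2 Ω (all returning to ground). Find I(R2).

I ≈ 1.32 A

Equivalent of the parallel group: R_p = 1.871 Ω.
V_A = 10.5 × 1.871/3.111 = 6.315 V.
I(R2) = V_A / R2 = 6.315/4.78 = 1.321 A.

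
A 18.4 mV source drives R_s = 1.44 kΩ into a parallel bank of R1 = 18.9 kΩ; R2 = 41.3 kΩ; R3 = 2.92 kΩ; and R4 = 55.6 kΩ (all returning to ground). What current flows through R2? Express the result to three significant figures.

I ≈ 0.273 µA

Combine the parallel branches: R_p = (1/18.9 + 1/41.3 + 1/2.92 + 1/55.6)⁻¹ = 2.285 kΩ.
V_A by voltage divider: V_A = 18.4 × 2.285/(1.44 + 2.285) = 11.29 mV.
Branch current I = V_A/R2 = 11.29/41.3 = 0.2733 µA.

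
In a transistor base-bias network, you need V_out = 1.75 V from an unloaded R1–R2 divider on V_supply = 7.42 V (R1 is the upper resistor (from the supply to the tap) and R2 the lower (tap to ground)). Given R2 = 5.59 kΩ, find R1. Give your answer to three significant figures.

Required fraction k = V_out/V_supply = 0.2358.
R1 = R2·(1/k − 1) = 5.59 × 3.240 = 18.11 kΩ.

R1 ≈ 18.1 kΩ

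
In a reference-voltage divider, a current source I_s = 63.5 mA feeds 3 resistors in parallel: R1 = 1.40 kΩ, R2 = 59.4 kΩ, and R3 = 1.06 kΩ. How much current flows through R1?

Total conductance ΣG = 1/1.40 + 1/59.4 + 1/1.06 = 1.675 (units of 1/kΩ).
R1 takes the fraction G_k/ΣG = 0.7143/1.675 = 0.4266, so I = 63.5 × 0.4266 = 27.09 mA.

I ≈ 27.1 mA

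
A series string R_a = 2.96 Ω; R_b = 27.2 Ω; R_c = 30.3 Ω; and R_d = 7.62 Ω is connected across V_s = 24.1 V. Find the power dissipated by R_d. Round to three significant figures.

ΣR = 68.08 Ω → I = 24.1/68.08 = 0.3540 A.
P(R_d) = I²·R_d = (0.3540)² × 7.62 = 0.9549 W.

P ≈ 0.955 W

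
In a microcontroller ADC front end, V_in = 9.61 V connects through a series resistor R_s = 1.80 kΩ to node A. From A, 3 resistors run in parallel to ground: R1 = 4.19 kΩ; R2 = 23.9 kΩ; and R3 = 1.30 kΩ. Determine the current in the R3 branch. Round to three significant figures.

Combine the parallel branches: R_p = (1/4.19 + 1/23.9 + 1/1.30)⁻¹ = 0.9526 kΩ.
V_A by voltage divider: V_A = 9.61 × 0.9526/(1.80 + 0.9526) = 3.326 V.
I(R3) = V_A / R3 = 3.326/1.30 = 2.558 mA.

I ≈ 2.56 mA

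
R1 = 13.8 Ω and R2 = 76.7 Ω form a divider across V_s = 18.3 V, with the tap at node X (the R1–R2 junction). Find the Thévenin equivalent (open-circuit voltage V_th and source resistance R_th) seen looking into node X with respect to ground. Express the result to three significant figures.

V_th ≈ 15.5 V, R_th ≈ 11.7 Ω

With X open, the divider is unloaded: V_th = 18.3 × 76.7/90.50 = 15.51 V.
With V_s suppressed (replaced by a short), R_th = R1 ‖ R2 = (13.80 × 76.7)/(13.80 + 76.7) = 11.70 Ω.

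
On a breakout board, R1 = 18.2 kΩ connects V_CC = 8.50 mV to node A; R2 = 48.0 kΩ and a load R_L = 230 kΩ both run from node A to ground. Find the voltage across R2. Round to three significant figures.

The load sits in parallel with R2, giving an effective lower resistance R2' = R2·R_L/(R2+R_L) = 39.71 kΩ.
Now apply the divider: V_out = 8.50 × 0.6857 = 5.829 mV.
(Unloaded it would be 6.16 mV; the load pulls it down.)

V_out ≈ 5.83 mV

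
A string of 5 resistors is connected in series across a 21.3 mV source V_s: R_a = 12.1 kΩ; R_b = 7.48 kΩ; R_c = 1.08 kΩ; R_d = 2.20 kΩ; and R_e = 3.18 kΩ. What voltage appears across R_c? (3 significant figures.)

Series total: ΣR = 12.1 + 7.48 + 1.08 + 2.20 + 3.18 = 26.04 kΩ.
By the voltage-divider rule, V = 21.3 × 1.080/26.04 = 0.8834 mV.

V ≈ 0.883 mV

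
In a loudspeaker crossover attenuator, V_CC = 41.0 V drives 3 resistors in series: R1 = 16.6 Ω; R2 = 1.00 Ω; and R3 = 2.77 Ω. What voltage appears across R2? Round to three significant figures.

Total series resistance ΣR = 16.6 + 1.00 + 2.77 = 20.37 Ω.
Voltage divider: V = V_CC · (1.000 / 20.37) = 41.0 × 0.04909 = 2.013 V.

V ≈ 2.01 V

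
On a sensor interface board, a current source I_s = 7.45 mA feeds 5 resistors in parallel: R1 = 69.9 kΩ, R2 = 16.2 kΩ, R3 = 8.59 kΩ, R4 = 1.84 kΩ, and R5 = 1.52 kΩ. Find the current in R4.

I ≈ 2.90 mA

Conductances: ΣG = 1/69.9 + 1/16.2 + 1/8.59 + 1/1.84 + 1/1.52 = 1.394 (1/kΩ).
R4 takes the fraction G_k/ΣG = 0.5435/1.394 = 0.3899, so I = 7.45 × 0.3899 = 2.905 mA.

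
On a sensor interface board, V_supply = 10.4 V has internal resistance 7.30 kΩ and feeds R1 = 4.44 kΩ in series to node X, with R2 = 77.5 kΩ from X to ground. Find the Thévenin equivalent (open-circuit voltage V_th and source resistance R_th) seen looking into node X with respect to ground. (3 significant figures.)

V_th ≈ 9.03 V, R_th ≈ 10.2 kΩ

R1' = 7.30 + 4.44 = 11.74 kΩ (source resistance + R1).
V_th is the unloaded tap voltage: V_supply · R2/(R1'+R2) = 10.4 × 0.8684 = 9.032 V.
Looking into X with the source shorted: R_th = R1'·R2/(R1'+R2) = 11.74 × 77.5/89.24 = 10.20 kΩ.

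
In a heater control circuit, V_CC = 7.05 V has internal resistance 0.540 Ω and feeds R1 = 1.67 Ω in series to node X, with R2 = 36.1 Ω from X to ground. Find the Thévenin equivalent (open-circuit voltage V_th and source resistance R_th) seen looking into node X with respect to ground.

V_th ≈ 6.64 V, R_th ≈ 2.08 Ω

R1' = 0.540 + 1.67 = 2.210 Ω (source resistance + R1).
V_th is the unloaded tap voltage: V_CC · R2/(R1'+R2) = 7.05 × 0.9423 = 6.643 V.
Looking into X with the source shorted: R_th = R1'·R2/(R1'+R2) = 2.210 × 36.1/38.31 = 2.083 Ω.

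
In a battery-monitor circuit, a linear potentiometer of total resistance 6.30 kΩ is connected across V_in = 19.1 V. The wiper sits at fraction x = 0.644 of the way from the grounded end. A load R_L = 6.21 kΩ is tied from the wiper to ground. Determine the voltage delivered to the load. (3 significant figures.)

Split the track: R_lower = x·R_p = 4.057 kΩ, R_upper = (1−x)·R_p = 2.243 kΩ.
Lower segment in parallel with the load: 4.057 ‖ 6.21 = 2.454 kΩ.
V_out = 19.1 × 2.454/(2.243 + 2.454) = 9.979 V.
(Unloaded: V_out = x·V_in = 12.3 V.)

V_out ≈ 9.98 V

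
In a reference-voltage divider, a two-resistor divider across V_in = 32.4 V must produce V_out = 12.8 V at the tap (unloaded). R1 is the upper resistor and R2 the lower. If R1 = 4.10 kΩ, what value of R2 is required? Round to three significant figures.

R2 ≈ 2.68 kΩ

V_out/V_in = R2/(R1+R2) = 0.3951.
Rearranging, R2 = R1·k/(1−k) = 4.10 × 0.6531 = 2.678 kΩ.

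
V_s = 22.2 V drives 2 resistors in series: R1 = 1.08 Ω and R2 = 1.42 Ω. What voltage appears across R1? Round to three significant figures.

V ≈ 9.59 V

Series total: ΣR = 1.08 + 1.42 = 2.500 Ω.
Voltage divider: V = V_s · (1.080 / 2.500) = 22.2 × 0.4320 = 9.590 V.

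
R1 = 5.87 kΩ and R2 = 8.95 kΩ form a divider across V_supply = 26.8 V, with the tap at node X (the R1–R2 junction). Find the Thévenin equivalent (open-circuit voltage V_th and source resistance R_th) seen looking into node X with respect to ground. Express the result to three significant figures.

With X open, the divider is unloaded: V_th = 26.8 × 8.95/14.82 = 16.18 V.
With V_supply suppressed (replaced by a short), R_th = R1 ‖ R2 = (5.870 × 8.95)/(5.870 + 8.95) = 3.545 kΩ.

V_th ≈ 16.2 V, R_th ≈ 3.54 kΩ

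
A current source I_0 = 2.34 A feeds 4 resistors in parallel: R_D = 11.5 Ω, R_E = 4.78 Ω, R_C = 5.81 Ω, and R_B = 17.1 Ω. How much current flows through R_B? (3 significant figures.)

Total conductance ΣG = 1/11.5 + 1/4.78 + 1/5.81 + 1/17.1 = 0.5268 (units of 1/Ω).
By the current-divider rule, I = I_0 · G_k/ΣG = 2.34 × 0.1110 = 0.2598 A.

I ≈ 0.260 A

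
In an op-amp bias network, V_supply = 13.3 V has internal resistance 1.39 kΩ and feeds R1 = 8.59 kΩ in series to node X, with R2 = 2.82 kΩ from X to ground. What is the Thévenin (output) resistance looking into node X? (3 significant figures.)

R1' = 1.39 + 8.59 = 9.980 kΩ (source resistance + R1).
Looking into X with the source shorted: R_th = R1'·R2/(R1'+R2) = 9.980 × 2.82/12.80 = 2.199 kΩ.

R_th ≈ 2.20 kΩ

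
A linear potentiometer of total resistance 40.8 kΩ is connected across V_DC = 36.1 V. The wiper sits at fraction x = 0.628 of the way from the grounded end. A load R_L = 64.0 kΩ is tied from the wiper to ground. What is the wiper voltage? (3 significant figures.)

Lower segment x·R_p = 25.62 kΩ; upper segment (1−x)·R_p = 15.18 kΩ.
(x·R_p) ‖ R_L = 18.30 kΩ.
Loaded-divider output: V_out = 36.1 × 0.5466 = 19.73 V.

V_out ≈ 19.7 V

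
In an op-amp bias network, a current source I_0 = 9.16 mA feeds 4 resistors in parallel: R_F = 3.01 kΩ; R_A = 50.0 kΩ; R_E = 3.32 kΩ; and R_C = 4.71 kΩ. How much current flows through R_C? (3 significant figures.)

ΣG = 1/3.01 + 1/50.0 + 1/3.32 + 1/4.71 = 0.8657.
By the current-divider rule, I = I_0 · G_k/ΣG = 9.16 × 0.2452 = 2.246 mA.

I ≈ 2.25 mA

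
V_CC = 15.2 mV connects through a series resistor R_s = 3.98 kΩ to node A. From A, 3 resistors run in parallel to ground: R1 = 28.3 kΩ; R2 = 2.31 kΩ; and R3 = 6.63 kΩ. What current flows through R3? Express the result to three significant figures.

I ≈ 0.662 µA

Parallel bank: R_p = 1/(1/28.3 + 1/2.31 + 1/6.63) = 1.615 kΩ.
Node voltage V_A = V_CC · R_p/(R_s + R_p) = 15.2 × 0.2887 = 4.388 mV.
I(R3) = V_A / R3 = 4.388/6.63 = 0.6619 µA.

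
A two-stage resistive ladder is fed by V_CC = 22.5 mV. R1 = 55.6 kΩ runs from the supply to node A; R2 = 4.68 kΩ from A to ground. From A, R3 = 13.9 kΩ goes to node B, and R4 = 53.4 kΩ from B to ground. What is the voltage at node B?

The second stage (R3 + R4 = 67.30 kΩ) loads node A in parallel with R2.
Effective lower resistance at A: R2 ‖ 67.30 = 4.376 kΩ.
First divider: V_A = V_CC · 4.376/(55.6 + 4.376) = 1.642 mV.
Then the unloaded second divider: V_B = V_A × R4/(R3+R4) = 1.642 × 0.7935 = 1.303 mV.

V_B ≈ 1.30 mV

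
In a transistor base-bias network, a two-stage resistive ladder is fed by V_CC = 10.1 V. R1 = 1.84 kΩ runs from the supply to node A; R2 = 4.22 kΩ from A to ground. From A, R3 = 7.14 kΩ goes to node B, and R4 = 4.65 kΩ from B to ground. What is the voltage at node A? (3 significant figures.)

V_A ≈ 6.34 V

Node A sees R2 in parallel with the series input of stage 2, R3 + R4 = 11.79 kΩ.
R2 ‖ (R3+R4) = 3.108 kΩ.
First divider: V_A = V_CC · 3.108/(1.84 + 3.108) = 6.344 V.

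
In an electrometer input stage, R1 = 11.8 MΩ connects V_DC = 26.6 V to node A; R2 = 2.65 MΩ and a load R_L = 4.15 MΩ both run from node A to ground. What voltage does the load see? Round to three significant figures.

V_out ≈ 3.21 V

The load sits in parallel with R2, giving an effective lower resistance R2' = R2·R_L/(R2+R_L) = 1.617 MΩ.
Now apply the divider: V_out = 26.6 × 0.1205 = 3.206 V.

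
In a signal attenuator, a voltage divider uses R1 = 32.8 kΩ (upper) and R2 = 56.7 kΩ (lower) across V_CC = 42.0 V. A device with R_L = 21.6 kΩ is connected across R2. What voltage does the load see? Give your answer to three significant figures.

V_out ≈ 13.6 V

First combine the lower leg with the load: R2 ‖ R_L = 15.64 kΩ.
Now apply the divider: V_out = 42.0 × 0.3229 = 13.56 V.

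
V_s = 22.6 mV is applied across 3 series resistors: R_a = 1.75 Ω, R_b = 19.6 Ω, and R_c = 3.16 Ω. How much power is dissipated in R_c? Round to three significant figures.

ΣR = 24.51 Ω → I = 22.6/24.51 = 0.9221 mA.
V(R_c) = I·R = 2.914 mV; P = V·I = 2.914 × 0.9221 = 2.687 µW.

P ≈ 2.69 µW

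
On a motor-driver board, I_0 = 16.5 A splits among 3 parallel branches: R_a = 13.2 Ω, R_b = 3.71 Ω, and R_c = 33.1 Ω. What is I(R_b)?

I ≈ 11.8 A

Total conductance ΣG = 1/13.2 + 1/3.71 + 1/33.1 = 0.3755 (units of 1/Ω).
By the current-divider rule, I = I_0 · G_k/ΣG = 16.5 × 0.7178 = 11.84 A.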